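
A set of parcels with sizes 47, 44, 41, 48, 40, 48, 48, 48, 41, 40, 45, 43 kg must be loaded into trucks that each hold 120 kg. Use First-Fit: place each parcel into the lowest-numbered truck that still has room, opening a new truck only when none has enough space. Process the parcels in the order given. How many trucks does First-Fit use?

truck 1: place 47 kg, 73 kg left
truck 1: place 44 kg, 29 kg left
truck 2: place 41 kg, 79 kg left
truck 2: place 48 kg, 31 kg left
truck 3: place 40 kg, 80 kg left
truck 3: place 48 kg, 32 kg left
truck 4: place 48 kg, 72 kg left
truck 4: place 48 kg, 24 kg left
truck 5: place 41 kg, 79 kg left
truck 5: place 40 kg, 39 kg left
truck 6: place 45 kg, 75 kg left
truck 6: place 43 kg, 32 kg left

6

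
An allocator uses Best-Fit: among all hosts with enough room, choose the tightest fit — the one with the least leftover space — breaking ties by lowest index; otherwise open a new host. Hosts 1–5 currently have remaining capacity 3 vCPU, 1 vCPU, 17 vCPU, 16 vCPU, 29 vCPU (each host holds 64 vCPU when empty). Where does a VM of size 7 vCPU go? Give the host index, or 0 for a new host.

4

Hosts with room: host 3 (17 vCPU), host 4 (16 vCPU), host 5 (29 vCPU).
Tightest fit is host 4 with 16 vCPU free.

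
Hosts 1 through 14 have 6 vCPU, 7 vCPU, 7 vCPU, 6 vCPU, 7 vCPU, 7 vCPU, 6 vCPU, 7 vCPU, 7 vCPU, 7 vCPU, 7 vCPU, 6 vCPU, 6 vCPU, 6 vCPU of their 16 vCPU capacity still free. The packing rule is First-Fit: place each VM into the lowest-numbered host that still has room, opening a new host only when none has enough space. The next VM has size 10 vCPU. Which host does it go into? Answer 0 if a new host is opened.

0

No host has ≥ 10 vCPU free, so a new host is opened.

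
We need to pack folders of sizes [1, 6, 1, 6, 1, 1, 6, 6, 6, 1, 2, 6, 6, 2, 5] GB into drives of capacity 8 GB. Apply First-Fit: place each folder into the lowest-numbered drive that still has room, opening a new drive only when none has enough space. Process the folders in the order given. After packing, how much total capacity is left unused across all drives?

8

1 GB → drive 1 (remaining 7 GB)
6 GB → drive 1 (remaining 1 GB)
1 GB → drive 1 (remaining 0 GB)
6 GB → drive 2 (remaining 2 GB)
1 GB → drive 2 (remaining 1 GB)
1 GB → drive 2 (remaining 0 GB)
6 GB → drive 3 (remaining 2 GB)
6 GB → drive 4 (remaining 2 GB)
6 GB → drive 5 (remaining 2 GB)
1 GB → drive 3 (remaining 1 GB)
2 GB → drive 4 (remaining 0 GB)
6 GB → drive 6 (remaining 2 GB)
6 GB → drive 7 (remaining 2 GB)
2 GB → drive 5 (remaining 0 GB)
5 GB → drive 8 (remaining 3 GB)
8 drives × 8 GB = 64 GB; used 56 GB; unused 8 GB.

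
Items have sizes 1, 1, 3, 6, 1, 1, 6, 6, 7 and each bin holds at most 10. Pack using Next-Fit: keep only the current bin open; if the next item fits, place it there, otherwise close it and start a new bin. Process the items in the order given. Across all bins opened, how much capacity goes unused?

1 → bin 1 (remaining 9)
1 → bin 1 (remaining 8)
3 → bin 1 (remaining 5)
6 → bin 2 (remaining 4)
1 → bin 2 (remaining 3)
1 → bin 2 (remaining 2)
6 → bin 3 (remaining 4)
6 → bin 4 (remaining 4)
7 → bin 5 (remaining 3)
5 bins × 10 = 50; used 32; unused 18.

18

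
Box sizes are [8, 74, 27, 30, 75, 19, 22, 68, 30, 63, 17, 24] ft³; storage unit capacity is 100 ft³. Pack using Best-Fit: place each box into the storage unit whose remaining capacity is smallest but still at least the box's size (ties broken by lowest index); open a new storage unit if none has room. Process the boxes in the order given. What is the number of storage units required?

5

storage unit 1: place 8 ft³, 92 ft³ left
storage unit 1: place 74 ft³, 18 ft³ left
storage unit 2: place 27 ft³, 73 ft³ left
storage unit 2: place 30 ft³, 43 ft³ left
storage unit 3: place 75 ft³, 25 ft³ left
storage unit 3: place 19 ft³, 6 ft³ left
storage unit 2: place 22 ft³, 21 ft³ left
storage unit 4: place 68 ft³, 32 ft³ left
storage unit 4: place 30 ft³, 2 ft³ left
storage unit 5: place 63 ft³, 37 ft³ left
storage unit 1: place 17 ft³, 1 ft³ left
storage unit 5: place 24 ft³, 13 ft³ left
Final storage units: [8,74,17] [27,30,22] [75,19] [68,30] [63,24].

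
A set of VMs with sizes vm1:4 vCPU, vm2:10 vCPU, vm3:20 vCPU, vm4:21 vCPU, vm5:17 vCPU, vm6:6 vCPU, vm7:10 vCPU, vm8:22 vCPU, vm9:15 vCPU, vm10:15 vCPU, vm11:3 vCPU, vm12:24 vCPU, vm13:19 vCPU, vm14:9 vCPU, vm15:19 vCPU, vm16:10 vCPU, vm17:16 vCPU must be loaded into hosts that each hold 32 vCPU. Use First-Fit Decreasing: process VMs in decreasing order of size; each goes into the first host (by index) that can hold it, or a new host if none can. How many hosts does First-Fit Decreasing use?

8

Sorted descending: 24, 22, 21, 20, 19, 19, 17, 16, 15, 15, 10, 10, 10, 9, 6, 4, 3.
Put 24 vCPU in host 1; 8 vCPU remain.
Put 22 vCPU in host 2; 10 vCPU remain.
Put 21 vCPU in host 3; 11 vCPU remain.
Put 20 vCPU in host 4; 12 vCPU remain.
Put 19 vCPU in host 5; 13 vCPU remain.
Put 19 vCPU in host 6; 13 vCPU remain.
Put 17 vCPU in host 7; 15 vCPU remain.
Put 16 vCPU in host 8; 16 vCPU remain.
Put 15 vCPU in host 7; 0 vCPU remain.
Put 15 vCPU in host 8; 1 vCPU remain.
Put 10 vCPU in host 2; 0 vCPU remain.
Put 10 vCPU in host 3; 1 vCPU remain.
Put 10 vCPU in host 4; 2 vCPU remain.
Put 9 vCPU in host 5; 4 vCPU remain.
Put 6 vCPU in host 1; 2 vCPU remain.
Put 4 vCPU in host 5; 0 vCPU remain.
Put 3 vCPU in host 6; 10 vCPU remain.
Final hosts: [24,6] [22,10] [21,10] [20,10] [19,9,4] [19,3] [17,15] [16,15].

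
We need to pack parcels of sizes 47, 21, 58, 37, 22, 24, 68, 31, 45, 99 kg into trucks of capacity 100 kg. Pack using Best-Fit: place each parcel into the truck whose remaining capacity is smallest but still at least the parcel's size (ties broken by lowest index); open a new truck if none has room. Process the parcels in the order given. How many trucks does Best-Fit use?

truck 1: place 47 kg, 53 kg left
truck 1: place 21 kg, 32 kg left
truck 2: place 58 kg, 42 kg left
truck 2: place 37 kg, 5 kg left
truck 1: place 22 kg, 10 kg left
truck 3: place 24 kg, 76 kg left
truck 3: place 68 kg, 8 kg left
truck 4: place 31 kg, 69 kg left
truck 4: place 45 kg, 24 kg left
truck 5: place 99 kg, 1 kg left
Final trucks: [47,21,22] [58,37] [24,68] [31,45] [99].

5 trucks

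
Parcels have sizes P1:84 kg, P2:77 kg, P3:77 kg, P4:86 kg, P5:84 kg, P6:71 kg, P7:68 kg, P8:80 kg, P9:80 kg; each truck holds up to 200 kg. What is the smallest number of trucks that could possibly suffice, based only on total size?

Total size = 84 + 77 + 77 + 86 + 84 + 71 + 68 + 80 + 80 = 707 kg.
⌈707 / 200⌉ = 4.

4 trucks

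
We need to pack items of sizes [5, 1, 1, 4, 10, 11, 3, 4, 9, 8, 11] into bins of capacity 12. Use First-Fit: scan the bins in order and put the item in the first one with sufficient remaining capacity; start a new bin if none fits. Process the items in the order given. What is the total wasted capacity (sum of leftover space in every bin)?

Put 5 in bin 1; 7 remain.
Put 1 in bin 1; 6 remain.
Put 1 in bin 1; 5 remain.
Put 4 in bin 1; 1 remain.
Put 10 in bin 2; 2 remain.
Put 11 in bin 3; 1 remain.
Put 3 in bin 4; 9 remain.
Put 4 in bin 4; 5 remain.
Put 9 in bin 5; 3 remain.
Put 8 in bin 6; 4 remain.
Put 11 in bin 7; 1 remain.
7 bins × 12 = 84; used 67; unused 17.

17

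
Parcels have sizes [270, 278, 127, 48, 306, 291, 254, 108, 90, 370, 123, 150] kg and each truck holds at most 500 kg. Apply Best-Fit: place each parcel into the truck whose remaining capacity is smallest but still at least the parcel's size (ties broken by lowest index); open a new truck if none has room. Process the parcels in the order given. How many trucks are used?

6

270 kg → truck 1 (remaining 230 kg)
278 kg → truck 2 (remaining 222 kg)
127 kg → truck 2 (remaining 95 kg)
48 kg → truck 2 (remaining 47 kg)
306 kg → truck 3 (remaining 194 kg)
291 kg → truck 4 (remaining 209 kg)
254 kg → truck 5 (remaining 246 kg)
108 kg → truck 3 (remaining 86 kg)
90 kg → truck 4 (remaining 119 kg)
370 kg → truck 6 (remaining 130 kg)
123 kg → truck 6 (remaining 7 kg)
150 kg → truck 1 (remaining 80 kg)
Final trucks: [270,150] [278,127,48] [306,108] [291,90] [254] [370,123].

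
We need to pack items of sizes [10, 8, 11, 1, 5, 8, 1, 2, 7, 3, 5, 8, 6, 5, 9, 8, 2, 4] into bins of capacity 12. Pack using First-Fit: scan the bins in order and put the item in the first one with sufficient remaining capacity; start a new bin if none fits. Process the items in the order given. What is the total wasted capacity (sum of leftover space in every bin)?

10 → bin 1 (remaining 2)
8 → bin 2 (remaining 4)
11 → bin 3 (remaining 1)
1 → bin 1 (remaining 1)
5 → bin 4 (remaining 7)
8 → bin 5 (remaining 4)
1 → bin 1 (remaining 0)
2 → bin 2 (remaining 2)
7 → bin 4 (remaining 0)
3 → bin 5 (remaining 1)
5 → bin 6 (remaining 7)
8 → bin 7 (remaining 4)
6 → bin 6 (remaining 1)
5 → bin 8 (remaining 7)
9 → bin 9 (remaining 3)
8 → bin 10 (remaining 4)
2 → bin 2 (remaining 0)
4 → bin 7 (remaining 0)
10 bins × 12 = 120; used 103; unused 17.

17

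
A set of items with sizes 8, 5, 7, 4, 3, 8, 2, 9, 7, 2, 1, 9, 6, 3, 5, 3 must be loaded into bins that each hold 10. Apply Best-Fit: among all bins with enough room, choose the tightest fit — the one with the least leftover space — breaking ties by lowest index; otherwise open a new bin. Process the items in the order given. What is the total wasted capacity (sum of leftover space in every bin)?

Put 8 in bin 1; 2 remain.
Put 5 in bin 2; 5 remain.
Put 7 in bin 3; 3 remain.
Put 4 in bin 2; 1 remain.
Put 3 in bin 3; 0 remain.
Put 8 in bin 4; 2 remain.
Put 2 in bin 1; 0 remain.
Put 9 in bin 5; 1 remain.
Put 7 in bin 6; 3 remain.
Put 2 in bin 4; 0 remain.
Put 1 in bin 2; 0 remain.
Put 9 in bin 7; 1 remain.
Put 6 in bin 8; 4 remain.
Put 3 in bin 6; 0 remain.
Put 5 in bin 9; 5 remain.
Put 3 in bin 8; 1 remain.
9 bins × 10 = 90; used 82; unused 8.

8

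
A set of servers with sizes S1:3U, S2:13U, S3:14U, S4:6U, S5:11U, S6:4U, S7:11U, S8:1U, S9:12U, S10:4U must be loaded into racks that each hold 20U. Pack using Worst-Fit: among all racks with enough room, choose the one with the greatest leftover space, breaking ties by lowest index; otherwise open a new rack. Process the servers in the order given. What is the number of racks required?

5 racks

Put S1 (3U) in rack 1; 17U remain.
Put S2 (13U) in rack 1; 4U remain.
Put S3 (14U) in rack 2; 6U remain.
Put S4 (6U) in rack 2; 0U remain.
Put S5 (11U) in rack 3; 9U remain.
Put S6 (4U) in rack 3; 5U remain.
Put S7 (11U) in rack 4; 9U remain.
Put S8 (1U) in rack 4; 8U remain.
Put S9 (12U) in rack 5; 8U remain.
Put S10 (4U) in rack 4; 4U remain.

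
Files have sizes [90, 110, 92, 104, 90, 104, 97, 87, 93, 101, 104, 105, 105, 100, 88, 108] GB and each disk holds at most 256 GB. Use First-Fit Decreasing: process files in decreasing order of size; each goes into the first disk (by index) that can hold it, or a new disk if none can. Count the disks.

Sorted descending: 110, 108, 105, 105, 104, 104, 104, 101, 100, 97, 93, 92, 90, 90, 88, 87.
Put 110 GB in disk 1; 146 GB remain.
Put 108 GB in disk 1; 38 GB remain.
Put 105 GB in disk 2; 151 GB remain.
Put 105 GB in disk 2; 46 GB remain.
Put 104 GB in disk 3; 152 GB remain.
Put 104 GB in disk 3; 48 GB remain.
Put 104 GB in disk 4; 152 GB remain.
Put 101 GB in disk 4; 51 GB remain.
Put 100 GB in disk 5; 156 GB remain.
Put 97 GB in disk 5; 59 GB remain.
Put 93 GB in disk 6; 163 GB remain.
Put 92 GB in disk 6; 71 GB remain.
Put 90 GB in disk 7; 166 GB remain.
Put 90 GB in disk 7; 76 GB remain.
Put 88 GB in disk 8; 168 GB remain.
Put 87 GB in disk 8; 81 GB remain.

8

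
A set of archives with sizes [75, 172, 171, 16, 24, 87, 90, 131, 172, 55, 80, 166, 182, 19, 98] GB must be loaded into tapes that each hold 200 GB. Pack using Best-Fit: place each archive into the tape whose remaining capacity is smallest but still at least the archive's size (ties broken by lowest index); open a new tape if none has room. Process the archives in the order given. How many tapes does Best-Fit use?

9

75 GB → tape 1 (remaining 125 GB)
172 GB → tape 2 (remaining 28 GB)
171 GB → tape 3 (remaining 29 GB)
16 GB → tape 2 (remaining 12 GB)
24 GB → tape 3 (remaining 5 GB)
87 GB → tape 1 (remaining 38 GB)
90 GB → tape 4 (remaining 110 GB)
131 GB → tape 5 (remaining 69 GB)
172 GB → tape 6 (remaining 28 GB)
55 GB → tape 5 (remaining 14 GB)
80 GB → tape 4 (remaining 30 GB)
166 GB → tape 7 (remaining 34 GB)
182 GB → tape 8 (remaining 18 GB)
19 GB → tape 6 (remaining 9 GB)
98 GB → tape 9 (remaining 102 GB)
Final tapes: [75,87] [172,16] [171,24] [90,80] [131,55] [172,19] [166] [182] [98].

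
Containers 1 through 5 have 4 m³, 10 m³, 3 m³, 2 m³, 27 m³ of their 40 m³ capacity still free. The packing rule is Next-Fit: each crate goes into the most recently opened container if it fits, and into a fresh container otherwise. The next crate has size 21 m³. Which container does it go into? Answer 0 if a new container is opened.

Next-Fit only looks at container 5, which has 27 m³ free.
21 m³ fits there.

5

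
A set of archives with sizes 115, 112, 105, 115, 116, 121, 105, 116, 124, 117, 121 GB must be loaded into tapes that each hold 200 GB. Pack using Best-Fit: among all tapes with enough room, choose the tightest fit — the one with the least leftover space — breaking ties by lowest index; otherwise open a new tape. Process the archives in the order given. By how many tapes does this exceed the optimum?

Best-Fit: [115] [112] [105] [115] [116] [121] [105] [116] [124] [117] [121] → 11 tapes.
11 archives exceed 100 GB (half the capacity), and no two of those can share a tape, so at least 11 tapes are needed.
So 11 is already optimal.

0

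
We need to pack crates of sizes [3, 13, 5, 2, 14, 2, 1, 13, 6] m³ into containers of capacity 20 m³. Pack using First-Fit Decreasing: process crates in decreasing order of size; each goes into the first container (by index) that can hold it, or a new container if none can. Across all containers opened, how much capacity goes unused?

Sorted descending: 14, 13, 13, 6, 5, 3, 2, 2, 1.
container 1: place 14 m³, 6 m³ left
container 2: place 13 m³, 7 m³ left
container 3: place 13 m³, 7 m³ left
container 1: place 6 m³, 0 m³ left
container 2: place 5 m³, 2 m³ left
container 3: place 3 m³, 4 m³ left
container 2: place 2 m³, 0 m³ left
container 3: place 2 m³, 2 m³ left
container 3: place 1 m³, 1 m³ left
3 containers × 20 m³ = 60 m³; used 59 m³; unused 1 m³.

1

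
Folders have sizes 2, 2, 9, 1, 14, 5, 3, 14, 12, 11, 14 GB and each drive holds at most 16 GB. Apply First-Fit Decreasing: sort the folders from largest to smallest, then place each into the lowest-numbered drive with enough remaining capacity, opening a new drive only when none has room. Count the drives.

Sorted descending: 14, 14, 14, 12, 11, 9, 5, 3, 2, 2, 1.
Put 14 GB in drive 1; 2 GB remain.
Put 14 GB in drive 2; 2 GB remain.
Put 14 GB in drive 3; 2 GB remain.
Put 12 GB in drive 4; 4 GB remain.
Put 11 GB in drive 5; 5 GB remain.
Put 9 GB in drive 6; 7 GB remain.
Put 5 GB in drive 5; 0 GB remain.
Put 3 GB in drive 4; 1 GB remain.
Put 2 GB in drive 1; 0 GB remain.
Put 2 GB in drive 2; 0 GB remain.
Put 1 GB in drive 3; 1 GB remain.

6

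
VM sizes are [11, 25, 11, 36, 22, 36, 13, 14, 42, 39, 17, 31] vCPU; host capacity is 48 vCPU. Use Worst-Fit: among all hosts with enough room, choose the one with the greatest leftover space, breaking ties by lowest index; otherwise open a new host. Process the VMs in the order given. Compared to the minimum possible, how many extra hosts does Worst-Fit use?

1

Worst-Fit: [11,25,11] [36] [22,13] [36] [14,17] [42] [39] [31] → 8 hosts.
Total size 297 vCPU; any packing needs at least ⌈297/48⌉ = 7 hosts.
An optimal packing achieves that bound: [42] [39] [36,11] [36,11] [31,17] [25,22] [14,13] → 7 hosts.
Excess: 8 − 7 = 1.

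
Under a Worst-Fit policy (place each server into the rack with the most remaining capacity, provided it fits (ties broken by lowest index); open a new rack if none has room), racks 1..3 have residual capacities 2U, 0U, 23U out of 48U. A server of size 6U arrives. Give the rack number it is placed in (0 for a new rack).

3

Racks with room: rack 3 (23U).
Most room is rack 3 with 23U free.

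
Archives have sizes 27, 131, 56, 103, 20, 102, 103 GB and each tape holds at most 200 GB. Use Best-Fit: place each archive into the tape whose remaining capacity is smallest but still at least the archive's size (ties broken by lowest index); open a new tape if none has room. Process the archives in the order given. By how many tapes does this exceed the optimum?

Best-Fit: [27,131] [56,103,20] [102] [103] → 4 tapes.
4 archives exceed 100 GB (half the capacity), and no two of those can share a tape, so at least 4 tapes are needed.
So 4 is already optimal.

0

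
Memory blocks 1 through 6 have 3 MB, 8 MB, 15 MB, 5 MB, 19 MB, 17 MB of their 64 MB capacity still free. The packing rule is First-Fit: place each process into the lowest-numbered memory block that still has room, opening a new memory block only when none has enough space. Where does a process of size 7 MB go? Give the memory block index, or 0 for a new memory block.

Memory blocks with room: memory block 2 (8 MB), memory block 3 (15 MB), memory block 5 (19 MB), memory block 6 (17 MB).
The first with room is memory block 2.

2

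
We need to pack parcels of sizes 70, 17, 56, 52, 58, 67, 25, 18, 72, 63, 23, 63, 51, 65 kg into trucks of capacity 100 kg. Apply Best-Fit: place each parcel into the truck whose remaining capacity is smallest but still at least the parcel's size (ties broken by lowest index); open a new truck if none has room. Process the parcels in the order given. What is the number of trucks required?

truck 1: place 70 kg, 30 kg left
truck 1: place 17 kg, 13 kg left
truck 2: place 56 kg, 44 kg left
truck 3: place 52 kg, 48 kg left
truck 4: place 58 kg, 42 kg left
truck 5: place 67 kg, 33 kg left
truck 5: place 25 kg, 8 kg left
truck 4: place 18 kg, 24 kg left
truck 6: place 72 kg, 28 kg left
truck 7: place 63 kg, 37 kg left
truck 4: place 23 kg, 1 kg left
truck 8: place 63 kg, 37 kg left
truck 9: place 51 kg, 49 kg left
truck 10: place 65 kg, 35 kg left

10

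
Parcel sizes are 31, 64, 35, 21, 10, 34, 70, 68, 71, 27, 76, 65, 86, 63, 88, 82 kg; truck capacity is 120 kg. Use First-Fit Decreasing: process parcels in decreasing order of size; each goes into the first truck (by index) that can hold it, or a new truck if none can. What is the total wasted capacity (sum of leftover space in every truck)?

Sorted descending: 88, 86, 82, 76, 71, 70, 68, 65, 64, 63, 35, 34, 31, 27, 21, 10.
Put 88 kg in truck 1; 32 kg remain.
Put 86 kg in truck 2; 34 kg remain.
Put 82 kg in truck 3; 38 kg remain.
Put 76 kg in truck 4; 44 kg remain.
Put 71 kg in truck 5; 49 kg remain.
Put 70 kg in truck 6; 50 kg remain.
Put 68 kg in truck 7; 52 kg remain.
Put 65 kg in truck 8; 55 kg remain.
Put 64 kg in truck 9; 56 kg remain.
Put 63 kg in truck 10; 57 kg remain.
Put 35 kg in truck 3; 3 kg remain.
Put 34 kg in truck 2; 0 kg remain.
Put 31 kg in truck 1; 1 kg remain.
Put 27 kg in truck 4; 17 kg remain.
Put 21 kg in truck 5; 28 kg remain.
Put 10 kg in truck 4; 7 kg remain.
10 trucks × 120 kg = 1200 kg; used 891 kg; unused 309 kg.

309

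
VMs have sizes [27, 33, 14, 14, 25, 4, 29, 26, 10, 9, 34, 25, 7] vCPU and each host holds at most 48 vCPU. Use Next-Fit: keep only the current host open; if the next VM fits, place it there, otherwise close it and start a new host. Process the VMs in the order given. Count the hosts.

Put 27 vCPU in host 1; 21 vCPU remain.
Put 33 vCPU in host 2; 15 vCPU remain.
Put 14 vCPU in host 2; 1 vCPU remain.
Put 14 vCPU in host 3; 34 vCPU remain.
Put 25 vCPU in host 3; 9 vCPU remain.
Put 4 vCPU in host 3; 5 vCPU remain.
Put 29 vCPU in host 4; 19 vCPU remain.
Put 26 vCPU in host 5; 22 vCPU remain.
Put 10 vCPU in host 5; 12 vCPU remain.
Put 9 vCPU in host 5; 3 vCPU remain.
Put 34 vCPU in host 6; 14 vCPU remain.
Put 25 vCPU in host 7; 23 vCPU remain.
Put 7 vCPU in host 7; 16 vCPU remain.

7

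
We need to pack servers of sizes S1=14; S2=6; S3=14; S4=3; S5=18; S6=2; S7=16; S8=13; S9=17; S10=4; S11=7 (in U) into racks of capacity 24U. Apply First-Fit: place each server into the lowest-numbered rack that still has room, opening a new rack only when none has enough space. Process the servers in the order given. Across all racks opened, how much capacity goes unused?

S1 (14U) → rack 1 (remaining 10U)
S2 (6U) → rack 1 (remaining 4U)
S3 (14U) → rack 2 (remaining 10U)
S4 (3U) → rack 1 (remaining 1U)
S5 (18U) → rack 3 (remaining 6U)
S6 (2U) → rack 2 (remaining 8U)
S7 (16U) → rack 4 (remaining 8U)
S8 (13U) → rack 5 (remaining 11U)
S9 (17U) → rack 6 (remaining 7U)
S10 (4U) → rack 2 (remaining 4U)
S11 (7U) → rack 4 (remaining 1U)
6 racks × 24U = 144U; used 114U; unused 30U.

30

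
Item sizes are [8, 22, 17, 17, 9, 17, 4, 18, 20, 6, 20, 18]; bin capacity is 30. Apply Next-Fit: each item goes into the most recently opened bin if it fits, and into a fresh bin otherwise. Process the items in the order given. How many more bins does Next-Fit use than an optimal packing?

0

Next-Fit: [8,22] [17] [17,9] [17,4] [18] [20,6] [20] [18] → 8 bins.
8 items exceed 15 (half the capacity), and no two of those can share a bin, so at least 8 bins are needed.
So 8 is already optimal.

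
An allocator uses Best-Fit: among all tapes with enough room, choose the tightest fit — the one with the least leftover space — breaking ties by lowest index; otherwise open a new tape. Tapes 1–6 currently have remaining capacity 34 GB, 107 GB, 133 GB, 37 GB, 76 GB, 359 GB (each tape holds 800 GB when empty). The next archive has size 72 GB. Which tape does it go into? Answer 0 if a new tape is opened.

Tapes with room: tape 2 (107 GB), tape 3 (133 GB), tape 5 (76 GB), tape 6 (359 GB).
Tightest fit is tape 5 with 76 GB free.

5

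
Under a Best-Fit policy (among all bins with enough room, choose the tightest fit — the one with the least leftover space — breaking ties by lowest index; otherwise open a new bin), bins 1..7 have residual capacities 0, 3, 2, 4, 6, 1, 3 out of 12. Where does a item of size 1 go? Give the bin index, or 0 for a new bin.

Bins with room: bin 2 (3), bin 3 (2), bin 4 (4), bin 5 (6), bin 6 (1), bin 7 (3).
Tightest fit is bin 6 with 1 free.

6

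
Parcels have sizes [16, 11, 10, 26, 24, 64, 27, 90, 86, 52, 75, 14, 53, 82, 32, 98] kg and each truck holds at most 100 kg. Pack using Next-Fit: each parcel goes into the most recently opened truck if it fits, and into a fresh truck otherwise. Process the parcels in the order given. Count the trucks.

truck 1: place 16 kg, 84 kg left
truck 1: place 11 kg, 73 kg left
truck 1: place 10 kg, 63 kg left
truck 1: place 26 kg, 37 kg left
truck 1: place 24 kg, 13 kg left
truck 2: place 64 kg, 36 kg left
truck 2: place 27 kg, 9 kg left
truck 3: place 90 kg, 10 kg left
truck 4: place 86 kg, 14 kg left
truck 5: place 52 kg, 48 kg left
truck 6: place 75 kg, 25 kg left
truck 6: place 14 kg, 11 kg left
truck 7: place 53 kg, 47 kg left
truck 8: place 82 kg, 18 kg left
truck 9: place 32 kg, 68 kg left
truck 10: place 98 kg, 2 kg left
Final trucks: [16,11,10,26,24] [64,27] [90] [86] [52] [75,14] [53] [82] [32] [98].

10 trucks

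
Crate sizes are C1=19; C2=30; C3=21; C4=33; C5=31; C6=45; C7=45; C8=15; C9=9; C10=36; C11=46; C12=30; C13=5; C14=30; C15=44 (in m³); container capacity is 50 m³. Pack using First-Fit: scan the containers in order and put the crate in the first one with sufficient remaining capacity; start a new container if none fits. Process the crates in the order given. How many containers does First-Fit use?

11 containers

C1 (19 m³) → container 1 (remaining 31 m³)
C2 (30 m³) → container 1 (remaining 1 m³)
C3 (21 m³) → container 2 (remaining 29 m³)
C4 (33 m³) → container 3 (remaining 17 m³)
C5 (31 m³) → container 4 (remaining 19 m³)
C6 (45 m³) → container 5 (remaining 5 m³)
C7 (45 m³) → container 6 (remaining 5 m³)
C8 (15 m³) → container 2 (remaining 14 m³)
C9 (9 m³) → container 2 (remaining 5 m³)
C10 (36 m³) → container 7 (remaining 14 m³)
C11 (46 m³) → container 8 (remaining 4 m³)
C12 (30 m³) → container 9 (remaining 20 m³)
C13 (5 m³) → container 2 (remaining 0 m³)
C14 (30 m³) → container 10 (remaining 20 m³)
C15 (44 m³) → container 11 (remaining 6 m³)
Final containers: [19,30] [21,15,9,5] [33] [31] [45] [45] [36] [46] [30] [30] [44].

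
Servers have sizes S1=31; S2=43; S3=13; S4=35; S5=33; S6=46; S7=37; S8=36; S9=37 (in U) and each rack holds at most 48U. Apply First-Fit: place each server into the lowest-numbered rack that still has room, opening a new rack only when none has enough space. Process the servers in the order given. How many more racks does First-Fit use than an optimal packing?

0

First-Fit: [31,13] [43] [35] [33] [46] [37] [36] [37] → 8 racks.
8 servers exceed 24U (half the capacity), and no two of those can share a rack, so at least 8 racks are needed.
So 8 is already optimal.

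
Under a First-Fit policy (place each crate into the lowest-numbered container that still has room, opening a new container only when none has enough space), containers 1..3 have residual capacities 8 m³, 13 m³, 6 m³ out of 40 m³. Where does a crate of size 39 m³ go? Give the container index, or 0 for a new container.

0

No container has ≥ 39 m³ free, so a new container is opened.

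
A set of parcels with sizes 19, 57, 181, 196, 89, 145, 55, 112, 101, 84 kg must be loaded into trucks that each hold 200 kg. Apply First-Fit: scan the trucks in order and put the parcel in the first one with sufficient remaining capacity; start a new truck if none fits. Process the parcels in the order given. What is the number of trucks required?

6 trucks

19 kg → truck 1 (remaining 181 kg)
57 kg → truck 1 (remaining 124 kg)
181 kg → truck 2 (remaining 19 kg)
196 kg → truck 3 (remaining 4 kg)
89 kg → truck 1 (remaining 35 kg)
145 kg → truck 4 (remaining 55 kg)
55 kg → truck 4 (remaining 0 kg)
112 kg → truck 5 (remaining 88 kg)
101 kg → truck 6 (remaining 99 kg)
84 kg → truck 5 (remaining 4 kg)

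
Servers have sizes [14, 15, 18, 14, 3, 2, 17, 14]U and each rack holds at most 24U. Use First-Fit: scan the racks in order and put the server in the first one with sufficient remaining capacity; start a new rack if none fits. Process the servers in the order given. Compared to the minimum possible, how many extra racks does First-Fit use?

0

First-Fit: [14,3,2] [15] [18] [14] [17] [14] → 6 racks.
6 servers exceed 12U (half the capacity), and no two of those can share a rack, so at least 6 racks are needed.
So 6 is already optimal.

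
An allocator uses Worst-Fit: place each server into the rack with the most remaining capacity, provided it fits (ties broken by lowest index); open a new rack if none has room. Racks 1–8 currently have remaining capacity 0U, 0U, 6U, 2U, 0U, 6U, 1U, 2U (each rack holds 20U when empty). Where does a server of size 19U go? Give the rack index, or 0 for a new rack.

No rack has ≥ 19U free, so a new rack is opened.

0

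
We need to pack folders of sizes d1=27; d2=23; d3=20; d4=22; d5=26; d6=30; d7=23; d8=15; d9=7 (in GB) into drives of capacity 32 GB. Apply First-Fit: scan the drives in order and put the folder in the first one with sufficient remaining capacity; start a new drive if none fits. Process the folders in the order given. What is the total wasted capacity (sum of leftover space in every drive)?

Put d1 (27 GB) in drive 1; 5 GB remain.
Put d2 (23 GB) in drive 2; 9 GB remain.
Put d3 (20 GB) in drive 3; 12 GB remain.
Put d4 (22 GB) in drive 4; 10 GB remain.
Put d5 (26 GB) in drive 5; 6 GB remain.
Put d6 (30 GB) in drive 6; 2 GB remain.
Put d7 (23 GB) in drive 7; 9 GB remain.
Put d8 (15 GB) in drive 8; 17 GB remain.
Put d9 (7 GB) in drive 2; 2 GB remain.
8 drives × 32 GB = 256 GB; used 193 GB; unused 63 GB.

63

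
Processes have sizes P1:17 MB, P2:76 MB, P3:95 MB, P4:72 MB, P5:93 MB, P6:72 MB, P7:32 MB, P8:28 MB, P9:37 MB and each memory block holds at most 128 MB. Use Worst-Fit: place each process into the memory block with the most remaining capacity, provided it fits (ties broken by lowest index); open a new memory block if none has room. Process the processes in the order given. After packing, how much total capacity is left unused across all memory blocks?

246

memory block 1: place P1 (17 MB), 111 MB left
memory block 1: place P2 (76 MB), 35 MB left
memory block 2: place P3 (95 MB), 33 MB left
memory block 3: place P4 (72 MB), 56 MB left
memory block 4: place P5 (93 MB), 35 MB left
memory block 5: place P6 (72 MB), 56 MB left
memory block 3: place P7 (32 MB), 24 MB left
memory block 5: place P8 (28 MB), 28 MB left
memory block 6: place P9 (37 MB), 91 MB left
6 memory blocks × 128 MB = 768 MB; used 522 MB; unused 246 MB.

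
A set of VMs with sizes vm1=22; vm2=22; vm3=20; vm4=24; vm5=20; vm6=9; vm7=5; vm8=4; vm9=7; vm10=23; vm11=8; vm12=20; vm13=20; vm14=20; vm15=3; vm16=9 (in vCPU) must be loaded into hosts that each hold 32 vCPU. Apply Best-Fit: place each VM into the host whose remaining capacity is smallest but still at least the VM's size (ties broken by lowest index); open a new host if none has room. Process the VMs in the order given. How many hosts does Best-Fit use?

9

host 1: place vm1 (22 vCPU), 10 vCPU left
host 2: place vm2 (22 vCPU), 10 vCPU left
host 3: place vm3 (20 vCPU), 12 vCPU left
host 4: place vm4 (24 vCPU), 8 vCPU left
host 5: place vm5 (20 vCPU), 12 vCPU left
host 1: place vm6 (9 vCPU), 1 vCPU left
host 4: place vm7 (5 vCPU), 3 vCPU left
host 2: place vm8 (4 vCPU), 6 vCPU left
host 3: place vm9 (7 vCPU), 5 vCPU left
host 6: place vm10 (23 vCPU), 9 vCPU left
host 6: place vm11 (8 vCPU), 1 vCPU left
host 7: place vm12 (20 vCPU), 12 vCPU left
host 8: place vm13 (20 vCPU), 12 vCPU left
host 9: place vm14 (20 vCPU), 12 vCPU left
host 4: place vm15 (3 vCPU), 0 vCPU left
host 5: place vm16 (9 vCPU), 3 vCPU left
Final hosts: [22,9] [22,4] [20,7] [24,5,3] [20,9] [23,8] [20] [20] [20].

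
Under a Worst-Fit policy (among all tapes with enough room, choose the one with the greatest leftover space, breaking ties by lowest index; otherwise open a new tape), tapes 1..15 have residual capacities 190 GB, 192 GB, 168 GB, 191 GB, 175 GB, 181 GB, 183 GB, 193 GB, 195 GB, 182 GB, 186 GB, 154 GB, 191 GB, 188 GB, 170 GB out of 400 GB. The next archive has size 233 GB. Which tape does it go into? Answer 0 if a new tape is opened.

0

No tape has ≥ 233 GB free, so a new tape is opened.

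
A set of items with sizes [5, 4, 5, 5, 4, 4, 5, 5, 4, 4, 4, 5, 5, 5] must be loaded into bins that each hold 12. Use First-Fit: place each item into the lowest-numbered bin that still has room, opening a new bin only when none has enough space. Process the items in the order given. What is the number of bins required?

Put 5 in bin 1; 7 remain.
Put 4 in bin 1; 3 remain.
Put 5 in bin 2; 7 remain.
Put 5 in bin 2; 2 remain.
Put 4 in bin 3; 8 remain.
Put 4 in bin 3; 4 remain.
Put 5 in bin 4; 7 remain.
Put 5 in bin 4; 2 remain.
Put 4 in bin 3; 0 remain.
Put 4 in bin 5; 8 remain.
Put 4 in bin 5; 4 remain.
Put 5 in bin 6; 7 remain.
Put 5 in bin 6; 2 remain.
Put 5 in bin 7; 7 remain.

7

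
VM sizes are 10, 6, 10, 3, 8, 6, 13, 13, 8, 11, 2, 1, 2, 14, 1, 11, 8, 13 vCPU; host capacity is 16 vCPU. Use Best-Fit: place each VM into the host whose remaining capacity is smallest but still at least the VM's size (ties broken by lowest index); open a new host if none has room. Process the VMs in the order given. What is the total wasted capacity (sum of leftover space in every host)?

host 1: place 10 vCPU, 6 vCPU left
host 1: place 6 vCPU, 0 vCPU left
host 2: place 10 vCPU, 6 vCPU left
host 2: place 3 vCPU, 3 vCPU left
host 3: place 8 vCPU, 8 vCPU left
host 3: place 6 vCPU, 2 vCPU left
host 4: place 13 vCPU, 3 vCPU left
host 5: place 13 vCPU, 3 vCPU left
host 6: place 8 vCPU, 8 vCPU left
host 7: place 11 vCPU, 5 vCPU left
host 3: place 2 vCPU, 0 vCPU left
host 2: place 1 vCPU, 2 vCPU left
host 2: place 2 vCPU, 0 vCPU left
host 8: place 14 vCPU, 2 vCPU left
host 8: place 1 vCPU, 1 vCPU left
host 9: place 11 vCPU, 5 vCPU left
host 6: place 8 vCPU, 0 vCPU left
host 10: place 13 vCPU, 3 vCPU left
10 hosts × 16 vCPU = 160 vCPU; used 140 vCPU; unused 20 vCPU.

20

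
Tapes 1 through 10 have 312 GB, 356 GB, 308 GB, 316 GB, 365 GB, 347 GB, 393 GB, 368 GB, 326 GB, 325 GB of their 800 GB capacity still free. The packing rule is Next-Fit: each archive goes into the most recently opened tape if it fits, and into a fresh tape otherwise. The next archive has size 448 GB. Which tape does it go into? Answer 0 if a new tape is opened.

0

Next-Fit only looks at tape 10, which has 325 GB free.
448 GB does not fit, so a new tape is opened.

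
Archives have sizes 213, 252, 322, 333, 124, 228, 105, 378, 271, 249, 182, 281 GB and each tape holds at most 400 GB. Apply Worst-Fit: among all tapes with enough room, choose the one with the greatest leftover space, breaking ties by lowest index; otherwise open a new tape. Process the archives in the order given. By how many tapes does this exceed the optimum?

Worst-Fit: [213,124] [252] [322] [333] [228,105] [378] [271] [249] [182] [281] → 10 tapes.
9 archives exceed 200 GB (half the capacity), and no two of those can share a tape, so at least 9 tapes are needed.
An optimal packing achieves that bound: [378] [333] [322] [281,105] [271,124] [252] [249] [228] [213,182] → 9 tapes.
Excess: 10 − 9 = 1.

1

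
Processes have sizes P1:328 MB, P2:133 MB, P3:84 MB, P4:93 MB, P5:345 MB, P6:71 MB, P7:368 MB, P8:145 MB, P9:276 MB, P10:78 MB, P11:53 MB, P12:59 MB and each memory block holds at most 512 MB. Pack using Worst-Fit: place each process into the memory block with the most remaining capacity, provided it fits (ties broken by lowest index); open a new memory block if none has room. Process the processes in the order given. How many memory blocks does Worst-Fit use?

memory block 1: place P1 (328 MB), 184 MB left
memory block 1: place P2 (133 MB), 51 MB left
memory block 2: place P3 (84 MB), 428 MB left
memory block 2: place P4 (93 MB), 335 MB left
memory block 3: place P5 (345 MB), 167 MB left
memory block 2: place P6 (71 MB), 264 MB left
memory block 4: place P7 (368 MB), 144 MB left
memory block 2: place P8 (145 MB), 119 MB left
memory block 5: place P9 (276 MB), 236 MB left
memory block 5: place P10 (78 MB), 158 MB left
memory block 3: place P11 (53 MB), 114 MB left
memory block 5: place P12 (59 MB), 99 MB left

5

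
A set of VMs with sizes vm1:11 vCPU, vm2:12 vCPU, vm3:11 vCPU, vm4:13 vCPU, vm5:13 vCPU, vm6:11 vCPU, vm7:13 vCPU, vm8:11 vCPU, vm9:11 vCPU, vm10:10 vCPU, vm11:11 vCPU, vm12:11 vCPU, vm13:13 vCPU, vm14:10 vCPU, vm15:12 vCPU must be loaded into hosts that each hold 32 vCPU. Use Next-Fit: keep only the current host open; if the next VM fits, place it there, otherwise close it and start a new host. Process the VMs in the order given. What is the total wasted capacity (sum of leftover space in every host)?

51

vm1 (11 vCPU) → host 1 (remaining 21 vCPU)
vm2 (12 vCPU) → host 1 (remaining 9 vCPU)
vm3 (11 vCPU) → host 2 (remaining 21 vCPU)
vm4 (13 vCPU) → host 2 (remaining 8 vCPU)
vm5 (13 vCPU) → host 3 (remaining 19 vCPU)
vm6 (11 vCPU) → host 3 (remaining 8 vCPU)
vm7 (13 vCPU) → host 4 (remaining 19 vCPU)
vm8 (11 vCPU) → host 4 (remaining 8 vCPU)
vm9 (11 vCPU) → host 5 (remaining 21 vCPU)
vm10 (10 vCPU) → host 5 (remaining 11 vCPU)
vm11 (11 vCPU) → host 5 (remaining 0 vCPU)
vm12 (11 vCPU) → host 6 (remaining 21 vCPU)
vm13 (13 vCPU) → host 6 (remaining 8 vCPU)
vm14 (10 vCPU) → host 7 (remaining 22 vCPU)
vm15 (12 vCPU) → host 7 (remaining 10 vCPU)
7 hosts × 32 vCPU = 224 vCPU; used 173 vCPU; unused 51 vCPU.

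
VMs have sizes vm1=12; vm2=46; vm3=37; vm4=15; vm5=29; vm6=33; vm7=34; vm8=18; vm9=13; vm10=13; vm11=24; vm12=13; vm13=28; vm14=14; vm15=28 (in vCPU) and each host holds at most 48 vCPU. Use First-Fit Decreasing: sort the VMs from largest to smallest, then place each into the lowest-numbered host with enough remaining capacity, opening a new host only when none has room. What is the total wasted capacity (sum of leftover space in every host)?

Sorted descending: 46, 37, 34, 33, 29, 28, 28, 24, 18, 15, 14, 13, 13, 13, 12.
host 1: place 46 vCPU, 2 vCPU left
host 2: place 37 vCPU, 11 vCPU left
host 3: place 34 vCPU, 14 vCPU left
host 4: place 33 vCPU, 15 vCPU left
host 5: place 29 vCPU, 19 vCPU left
host 6: place 28 vCPU, 20 vCPU left
host 7: place 28 vCPU, 20 vCPU left
host 8: place 24 vCPU, 24 vCPU left
host 5: place 18 vCPU, 1 vCPU left
host 4: place 15 vCPU, 0 vCPU left
host 3: place 14 vCPU, 0 vCPU left
host 6: place 13 vCPU, 7 vCPU left
host 7: place 13 vCPU, 7 vCPU left
host 8: place 13 vCPU, 11 vCPU left
host 9: place 12 vCPU, 36 vCPU left
9 hosts × 48 vCPU = 432 vCPU; used 357 vCPU; unused 75 vCPU.

75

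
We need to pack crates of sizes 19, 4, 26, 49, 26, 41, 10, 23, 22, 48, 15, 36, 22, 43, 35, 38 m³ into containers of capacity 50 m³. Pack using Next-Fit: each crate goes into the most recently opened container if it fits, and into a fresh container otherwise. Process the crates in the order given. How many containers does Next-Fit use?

Put 19 m³ in container 1; 31 m³ remain.
Put 4 m³ in container 1; 27 m³ remain.
Put 26 m³ in container 1; 1 m³ remain.
Put 49 m³ in container 2; 1 m³ remain.
Put 26 m³ in container 3; 24 m³ remain.
Put 41 m³ in container 4; 9 m³ remain.
Put 10 m³ in container 5; 40 m³ remain.
Put 23 m³ in container 5; 17 m³ remain.
Put 22 m³ in container 6; 28 m³ remain.
Put 48 m³ in container 7; 2 m³ remain.
Put 15 m³ in container 8; 35 m³ remain.
Put 36 m³ in container 9; 14 m³ remain.
Put 22 m³ in container 10; 28 m³ remain.
Put 43 m³ in container 11; 7 m³ remain.
Put 35 m³ in container 12; 15 m³ remain.
Put 38 m³ in container 13; 12 m³ remain.

13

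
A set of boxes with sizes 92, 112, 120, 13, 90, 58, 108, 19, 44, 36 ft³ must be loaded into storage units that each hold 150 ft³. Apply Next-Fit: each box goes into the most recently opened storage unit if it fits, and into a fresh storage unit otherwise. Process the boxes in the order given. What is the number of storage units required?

Put 92 ft³ in storage unit 1; 58 ft³ remain.
Put 112 ft³ in storage unit 2; 38 ft³ remain.
Put 120 ft³ in storage unit 3; 30 ft³ remain.
Put 13 ft³ in storage unit 3; 17 ft³ remain.
Put 90 ft³ in storage unit 4; 60 ft³ remain.
Put 58 ft³ in storage unit 4; 2 ft³ remain.
Put 108 ft³ in storage unit 5; 42 ft³ remain.
Put 19 ft³ in storage unit 5; 23 ft³ remain.
Put 44 ft³ in storage unit 6; 106 ft³ remain.
Put 36 ft³ in storage unit 6; 70 ft³ remain.

6 storage units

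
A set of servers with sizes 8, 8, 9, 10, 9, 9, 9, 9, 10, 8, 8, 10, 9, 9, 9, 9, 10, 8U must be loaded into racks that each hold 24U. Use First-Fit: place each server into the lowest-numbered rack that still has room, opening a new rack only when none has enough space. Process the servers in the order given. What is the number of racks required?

9

rack 1: place 8U, 16U left
rack 1: place 8U, 8U left
rack 2: place 9U, 15U left
rack 2: place 10U, 5U left
rack 3: place 9U, 15U left
rack 3: place 9U, 6U left
rack 4: place 9U, 15U left
rack 4: place 9U, 6U left
rack 5: place 10U, 14U left
rack 1: place 8U, 0U left
rack 5: place 8U, 6U left
rack 6: place 10U, 14U left
rack 6: place 9U, 5U left
rack 7: place 9U, 15U left
rack 7: place 9U, 6U left
rack 8: place 9U, 15U left
rack 8: place 10U, 5U left
rack 9: place 8U, 16U left
Final racks: [8,8,8] [9,10] [9,9] [9,9] [10,8] [10,9] [9,9] [9,10] [8].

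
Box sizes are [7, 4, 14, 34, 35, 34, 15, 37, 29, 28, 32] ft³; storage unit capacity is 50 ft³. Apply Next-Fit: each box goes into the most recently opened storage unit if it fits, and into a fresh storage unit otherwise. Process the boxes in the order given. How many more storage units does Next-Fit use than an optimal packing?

Next-Fit: [7,4,14] [34] [35] [34,15] [37] [29] [28] [32] → 8 storage units.
7 boxes exceed 25 ft³ (half the capacity), and no two of those can share a storage unit, so at least 7 storage units are needed.
An optimal packing achieves that bound: [37,7,4] [35,15] [34,14] [34] [32] [29] [28] → 7 storage units.
Excess: 8 − 7 = 1.

1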